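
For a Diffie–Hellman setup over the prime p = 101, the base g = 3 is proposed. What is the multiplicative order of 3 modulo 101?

ord(3) | φ(101) = 101 − 1 = 100 = 2^2 · 5^2.
Divisors of 100: 1, 2, 4, 5, 10, 20, 25, 50, 100.
Test each divisor d:
3^1 ≡ 3 (mod 101)
3^2 ≡ 9 (mod 101)
3^4 ≡ 81 (mod 101)
3^5 ≡ 41 (mod 101)
3^10 ≡ 65 (mod 101)
3^20 ≡ 84 (mod 101)
3^25 ≡ 10 (mod 101)
3^50 ≡ 100 (mod 101)
3^100 ≡ 1 (mod 101) ✓
Hence ord(3) = 100.

100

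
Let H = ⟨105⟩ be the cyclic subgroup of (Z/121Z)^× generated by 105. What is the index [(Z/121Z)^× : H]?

1

ord(105) | φ(121) = φ(11^2) = 11·(11−1) = 110 = 2 · 5 · 11.
Divisors of 110: 1, 2, 5, 10, 11, 22, 55, 110.
Test each divisor d:
105^1 ≡ 105 (mod 121)
105^2 ≡ 14 (mod 121)
105^5 ≡ 10 (mod 121)
105^10 ≡ 100 (mod 121)
105^11 ≡ 94 (mod 121)
105^22 ≡ 3 (mod 121)
105^55 ≡ 120 (mod 121)
105^110 ≡ 1 (mod 121) ✓
Thus |⟨105⟩| = ord(105) = 110.
Index = |(Z/121Z)^×| / |⟨105⟩| = 110 / 110 = 1.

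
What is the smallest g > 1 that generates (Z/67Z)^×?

φ(67) = 67 − 1 = 66 = 2 · 3 · 11.
Test candidates g = 2, 3, … against the prime factors q ∈ {2, 3, 11} of φ(67): g is a generator iff g^(66/q) ≢ 1 for every such q.
g = 2: 2^33 ≡ 66; 2^22 ≡ 37; 2^6 ≡ 64 — none is 1, so 2 is a primitive root.
Hence the least primitive root of 67 is 2.

2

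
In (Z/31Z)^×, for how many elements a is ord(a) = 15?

8

φ(31) = 31 − 1 = 30 = 2 · 3 · 5.
Since (Z/31Z)^× is cyclic of order 30, the number of elements of order d is φ(d) when d | 30 and 0 otherwise.
15 = 3 · 5 divides 30, and φ(15) = 8.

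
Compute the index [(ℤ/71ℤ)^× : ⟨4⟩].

The order of 4 must divide φ(71) = 71 − 1 = 70 = 2 · 5 · 7.
Divisors of 70: 1, 2, 5, 7, 10, 14, 35, 70.
Check 4^d mod 71 for each divisor in increasing order:
4^1 ≡ 4
4^2 ≡ 16
4^5 ≡ 30
4^7 ≡ 54
4^10 ≡ 48
4^14 ≡ 5
4^35 ≡ 1
Thus |⟨4⟩| = ord(4) = 35.
The index is φ(71) / ord(4) = 70 / 35 = 2.

2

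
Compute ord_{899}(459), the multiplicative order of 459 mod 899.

21

By Lagrange's theorem, ord_899(459) divides φ(899) = φ(29·31) = (29−1)·(31−1) = 28·30 = 840 = 2^3 · 3 · 5 · 7.
Divisors of 840: 1, 2, 3, 4, 5, 6, 7, 8, 10, 12, 14, 15, 20, 21, 24, 28, 30, 35, 40, 42, 56, 60, 70, 84, 105, 120, 140, 168, 210, 280, 420, 840.
Compute 459^d (mod 899) for the divisors d until we hit 1:
459^1 ≡ 459
459^2 ≡ 315
459^3 ≡ 745
459^4 ≡ 335
459^5 ≡ 36
459^6 ≡ 342
459^7 ≡ 552
459^8 ≡ 749
459^10 ≡ 397
459^12 ≡ 94
459^14 ≡ 842
459^15 ≡ 807
459^20 ≡ 284
459^21 ≡ 1
The smallest such exponent is 21, so the order of 459 is 21.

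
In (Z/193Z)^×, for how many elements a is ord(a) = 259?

0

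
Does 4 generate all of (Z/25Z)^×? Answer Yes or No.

No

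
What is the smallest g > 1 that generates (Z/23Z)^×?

5

φ(23) = 23 − 1 = 22 = 2 · 11.
g is a primitive root iff g^(22/q) ≢ 1 (mod 23) for each prime q ∈ {2, 11}.
g = 2: 2^11 ≡ 1 — hits 1, so not a primitive root.
g = 3: 3^11 ≡ 1 — hits 1, so not a primitive root.
g = 4: 4^11 ≡ 1 — hits 1, so not a primitive root.
g = 5: 5^11 ≡ 22; 5^2 ≡ 2 — none is 1, so 5 is a primitive root.
The smallest primitive root modulo 23 is 5.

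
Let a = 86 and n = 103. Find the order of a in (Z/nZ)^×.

102

Since 86 ∈ (Z/103Z)^×, its order divides φ(103) = 103 − 1 = 102 = 2 · 3 · 17.
Divisors of 102: 1, 2, 3, 6, 17, 34, 51, 102.
Compute 86^d (mod 103) for the divisors d until we hit 1:
86^1 ≡ 86 (mod 103)
86^2 ≡ 83 (mod 103)
86^3 ≡ 31 (mod 103)
86^6 ≡ 34 (mod 103)
86^17 ≡ 57 (mod 103)
86^34 ≡ 56 (mod 103)
86^51 ≡ 102 (mod 103)
86^102 ≡ 1 (mod 103) ✓
The smallest such exponent is 102, so the order of 86 is 102.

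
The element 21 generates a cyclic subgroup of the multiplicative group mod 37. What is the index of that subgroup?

Since 21 ∈ (Z/37Z)^×, its order divides φ(37) = 37 − 1 = 36 = 2^2 · 3^2.
Divisors of 36: 1, 2, 3, 4, 6, 9, 12, 18, 36.
Check 21^d mod 37 for each divisor in increasing order:
21^1 ≡ 21
21^2 ≡ 34
21^3 ≡ 11
21^4 ≡ 9
21^6 ≡ 10
21^9 ≡ 36
21^12 ≡ 26
21^18 ≡ 1
Thus |⟨21⟩| = ord(21) = 18.
The index is φ(37) / ord(21) = 36 / 18 = 2.

2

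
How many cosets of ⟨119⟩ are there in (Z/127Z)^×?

Since 119 ∈ (Z/127Z)^×, its order divides φ(127) = 127 − 1 = 126 = 2 · 3^2 · 7.
Divisors of 126: 1, 2, 3, 6, 7, 9, 14, 18, 21, 42, 63, 126.
Compute 119^d (mod 127) for the divisors d until we hit 1:
119^1 ≡ 119 (mod 127)
119^2 ≡ 64 (mod 127)
119^3 ≡ 123 (mod 127)
119^6 ≡ 16 (mod 127)
119^7 ≡ 126 (mod 127)
119^9 ≡ 63 (mod 127)
119^14 ≡ 1 (mod 127) ✓
So ord_127(119) = 14, hence |⟨119⟩| = 14.
[(Z/127Z)^× : ⟨119⟩] = 126/14 = 9.

9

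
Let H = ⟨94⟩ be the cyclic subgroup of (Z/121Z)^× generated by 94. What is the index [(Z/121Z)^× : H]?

11

By Lagrange's theorem, ord_121(94) divides φ(121) = φ(11^2) = 11·(11−1) = 110 = 2 · 5 · 11.
Divisors of 110: 1, 2, 5, 10, 11, 22, 55, 110.
Check 94^d mod 121 for each divisor in increasing order:
94^1 ≡ 94
94^2 ≡ 3
94^5 ≡ 120
94^10 ≡ 1
The order of 94 is 10, so the subgroup it generates has 10 elements.
The index is φ(121) / ord(94) = 110 / 10 = 11.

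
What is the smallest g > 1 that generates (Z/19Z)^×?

φ(19) = 19 − 1 = 18 = 2 · 3^2.
g is a primitive root iff g^(18/q) ≢ 1 (mod 19) for each prime q ∈ {2, 3}.
g = 2: 2^9 ≡ 18; 2^6 ≡ 7 — none is 1, so 2 is a primitive root.
So 2 is the smallest generator of (Z/19Z)^×.

2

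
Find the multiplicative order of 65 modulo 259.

18

ord(65) | φ(259) = φ(7·37) = (7−1)·(37−1) = 6·36 = 216 = 2^3 · 3^3.
Divisors of 216: 1, 2, 3, 4, 6, 8, 9, 12, 18, 24, 27, 36, 54, 72, 108, 216.
Test each divisor d:
65^1 ≡ 65 (mod 259)
65^2 ≡ 81 (mod 259)
65^3 ≡ 85 (mod 259)
65^4 ≡ 86 (mod 259)
65^6 ≡ 232 (mod 259)
65^8 ≡ 144 (mod 259)
65^9 ≡ 36 (mod 259)
65^12 ≡ 211 (mod 259)
65^18 ≡ 1 (mod 259) ✓
So ord_259(65) = 18.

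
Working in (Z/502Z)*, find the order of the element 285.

250

ord(285) | φ(502) = φ(2)·φ(251) = 1·250 = 250 = 2 · 5^3.
Divisors of 250: 1, 2, 5, 10, 25, 50, 125, 250.
Test each divisor d:
285^1 ≡ 285
285^2 ≡ 403
285^5 ≡ 157
285^10 ≡ 51
285^25 ≡ 231
285^50 ≡ 149
285^125 ≡ 501
285^250 ≡ 1
Therefore the multiplicative order of 285 modulo 502 is 250.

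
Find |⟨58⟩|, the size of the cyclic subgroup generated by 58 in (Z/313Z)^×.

By Lagrange's theorem, ord_313(58) divides φ(313) = 313 − 1 = 312 = 2^3 · 3 · 13.
Divisors of 312: 1, 2, 3, 4, 6, 8, 12, 13, 24, 26, 39, 52, 78, 104, 156, 312.
Compute 58^d (mod 313) for the divisors d until we hit 1:
58^1 ≡ 58
58^2 ≡ 234
58^3 ≡ 113
58^4 ≡ 294
58^6 ≡ 249
58^8 ≡ 48
58^12 ≡ 27
58^13 ≡ 1
So ord_313(58) = 13.

13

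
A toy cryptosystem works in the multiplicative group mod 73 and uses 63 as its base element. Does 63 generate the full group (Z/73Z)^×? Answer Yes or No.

No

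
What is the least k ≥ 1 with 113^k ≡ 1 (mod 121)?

55

By Lagrange's theorem, ord_121(113) divides φ(121) = φ(11^2) = 11·(11−1) = 110 = 2 · 5 · 11.
Divisors of 110: 1, 2, 5, 10, 11, 22, 55, 110.
Test each divisor d:
113^1 ≡ 113
113^2 ≡ 64
113^5 ≡ 23
113^10 ≡ 45
113^11 ≡ 3
113^22 ≡ 9
113^55 ≡ 1
Therefore the multiplicative order of 113 modulo 121 is 55.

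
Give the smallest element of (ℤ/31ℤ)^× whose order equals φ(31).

φ(31) = 31 − 1 = 30 = 2 · 3 · 5.
Test candidates g = 2, 3, … against the prime factors q ∈ {2, 3, 5} of φ(31): g is a generator iff g^(30/q) ≢ 1 for every such q.
g = 2: 2^15 ≡ 1 — hits 1, so not a primitive root.
g = 3: 3^15 ≡ 30; 3^10 ≡ 25; 3^6 ≡ 16 — none is 1, so 3 is a primitive root.
So 3 is the smallest generator of (Z/31Z)^×.

3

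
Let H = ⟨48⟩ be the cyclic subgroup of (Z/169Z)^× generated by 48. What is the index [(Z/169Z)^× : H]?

4

By Lagrange's theorem, ord_169(48) divides φ(169) = φ(13^2) = 13·(13−1) = 156 = 2^2 · 3 · 13.
Divisors of 156: 1, 2, 3, 4, 6, 12, 13, 26, 39, 52, 78, 156.
Test each divisor d:
48^1 ≡ 48 (mod 169)
48^2 ≡ 107 (mod 169)
48^3 ≡ 66 (mod 169)
48^4 ≡ 126 (mod 169)
48^6 ≡ 131 (mod 169)
48^12 ≡ 92 (mod 169)
48^13 ≡ 22 (mod 169)
48^26 ≡ 146 (mod 169)
48^39 ≡ 1 (mod 169) ✓
Thus |⟨48⟩| = ord(48) = 39.
Index = |(Z/169Z)^×| / |⟨48⟩| = 156 / 39 = 4.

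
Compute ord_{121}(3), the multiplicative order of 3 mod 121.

5

Since 3 ∈ (Z/121Z)^×, its order divides φ(121) = φ(11^2) = 11·(11−1) = 110 = 2 · 5 · 11.
Divisors of 110: 1, 2, 5, 10, 11, 22, 55, 110.
Check 3^d mod 121 for each divisor in increasing order:
3^1 ≡ 3 (mod 121)
3^2 ≡ 9 (mod 121)
3^5 ≡ 1 (mod 121) ✓
Hence ord(3) = 5.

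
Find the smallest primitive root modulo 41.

6

φ(41) = 41 − 1 = 40 = 2^3 · 5.
Test candidates g = 2, 3, … against the prime factors q ∈ {2, 5} of φ(41): g is a generator iff g^(40/q) ≢ 1 for every such q.
g = 2: 2^20 ≡ 1 — hits 1, so not a primitive root.
g = 3: 3^20 ≡ 40; 3^8 ≡ 1 — hits 1, so not a primitive root.
g = 4: 4^20 ≡ 1 — hits 1, so not a primitive root.
g = 5: 5^20 ≡ 1 — hits 1, so not a primitive root.
g = 6: 6^20 ≡ 40; 6^8 ≡ 10 — none is 1, so 6 is a primitive root.
The smallest primitive root modulo 41 is 6.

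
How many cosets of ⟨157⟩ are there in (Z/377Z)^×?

84

The order of 157 must divide φ(377) = φ(13·29) = (13−1)·(29−1) = 12·28 = 336 = 2^4 · 3 · 7.
Divisors of 336: 1, 2, 3, 4, 6, 7, 8, 12, 14, 16, 21, 24, 28, 42, 48, 56, 84, 112, 168, 336.
Compute 157^d (mod 377) for the divisors d until we hit 1:
157^1 ≡ 157 (mod 377)
157^2 ≡ 144 (mod 377)
157^3 ≡ 365 (mod 377)
157^4 ≡ 1 (mod 377) ✓
Thus |⟨157⟩| = ord(157) = 4.
The index is φ(377) / ord(157) = 336 / 4 = 84.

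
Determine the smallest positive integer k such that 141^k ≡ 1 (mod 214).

53

By Lagrange's theorem, ord_214(141) divides φ(214) = φ(2)·φ(107) = 1·106 = 106 = 2 · 53.
Divisors of 106: 1, 2, 53, 106.
Test each divisor d:
141^1 ≡ 141 (mod 214)
141^2 ≡ 193 (mod 214)
141^53 ≡ 1 (mod 214) ✓
Therefore the multiplicative order of 141 modulo 214 is 53.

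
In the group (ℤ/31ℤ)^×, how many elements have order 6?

2

φ(31) = 31 − 1 = 30 = 2 · 3 · 5.
(Z/31Z)^× is cyclic (|G| = 30); a cyclic group of order m has exactly φ(d) elements of each order d | m, and none otherwise.
6 = 2 · 3 divides 30, and φ(6) = 2.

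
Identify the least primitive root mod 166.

φ(166) = φ(2)·φ(83) = 1·82 = 82 = 2 · 41.
g is a primitive root iff g^(82/q) ≢ 1 (mod 166) for each prime q ∈ {2, 41}.
g = 2: gcd(2, 166) = 2 > 1, not a unit — skip.
g = 3: 3^41 ≡ 1 — hits 1, so not a primitive root.
g = 4: gcd(4, 166) = 2 > 1, not a unit — skip.
g = 5: 5^41 ≡ 165; 5^2 ≡ 25 — none is 1, so 5 is a primitive root.
The smallest primitive root modulo 166 is 5.

5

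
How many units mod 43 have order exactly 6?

2

φ(43) = 43 − 1 = 42 = 2 · 3 · 7.
Since (Z/43Z)^× is cyclic of order 42, the number of elements of order d is φ(d) when d | 42 and 0 otherwise.
6 = 2 · 3 divides 42, and φ(6) = 2.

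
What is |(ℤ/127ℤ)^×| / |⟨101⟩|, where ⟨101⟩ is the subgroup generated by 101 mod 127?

ord(101) | φ(127) = 127 − 1 = 126 = 2 · 3^2 · 7.
Divisors of 126: 1, 2, 3, 6, 7, 9, 14, 18, 21, 42, 63, 126.
Evaluate successive powers at the divisors of 126:
101^1 ≡ 101 (mod 127)
101^2 ≡ 41 (mod 127)
101^3 ≡ 77 (mod 127)
101^6 ≡ 87 (mod 127)
101^7 ≡ 24 (mod 127)
101^9 ≡ 95 (mod 127)
101^14 ≡ 68 (mod 127)
101^18 ≡ 8 (mod 127)
101^21 ≡ 108 (mod 127)
101^42 ≡ 107 (mod 127)
101^63 ≡ 126 (mod 127)
101^126 ≡ 1 (mod 127) ✓
Thus |⟨101⟩| = ord(101) = 126.
The index is φ(127) / ord(101) = 126 / 126 = 1.

1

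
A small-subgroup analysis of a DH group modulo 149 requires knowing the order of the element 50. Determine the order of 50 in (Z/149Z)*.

148

The order of 50 must divide φ(149) = 149 − 1 = 148 = 2^2 · 37.
Divisors of 148: 1, 2, 4, 37, 74, 148.
Evaluate successive powers at the divisors of 148:
50^1 ≡ 50
50^2 ≡ 116
50^4 ≡ 46
50^37 ≡ 105
50^74 ≡ 148
50^148 ≡ 1
Therefore the multiplicative order of 50 modulo 149 is 148.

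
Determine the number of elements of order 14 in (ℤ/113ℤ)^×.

6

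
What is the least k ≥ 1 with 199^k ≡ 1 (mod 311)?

310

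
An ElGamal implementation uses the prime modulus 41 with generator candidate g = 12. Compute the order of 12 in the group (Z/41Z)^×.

40

By Lagrange's theorem, ord_41(12) divides φ(41) = 41 − 1 = 40 = 2^3 · 5.
Divisors of 40: 1, 2, 4, 5, 8, 10, 20, 40.
Compute 12^d (mod 41) for the divisors d until we hit 1:
12^1 ≡ 12 (mod 41)
12^2 ≡ 21 (mod 41)
12^4 ≡ 31 (mod 41)
12^5 ≡ 3 (mod 41)
12^8 ≡ 18 (mod 41)
12^10 ≡ 9 (mod 41)
12^20 ≡ 40 (mod 41)
12^40 ≡ 1 (mod 41) ✓
The smallest such exponent is 40, so the order of 12 is 40.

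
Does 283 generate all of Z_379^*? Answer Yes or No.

Yes

φ(379) = 379 − 1 = 378 = 2 · 3^3 · 7.
Test 283^(378/q) mod 379 for each prime factor q of 378:
283^189 ≡ 378 (mod 379)  [q = 2: ≢ 1 ✓]
283^126 ≡ 327 (mod 379)  [q = 3: ≢ 1 ✓]
283^54 ≡ 86 (mod 379)  [q = 7: ≢ 1 ✓]
All checks pass, so 283 has order 378 and is a primitive root modulo 379.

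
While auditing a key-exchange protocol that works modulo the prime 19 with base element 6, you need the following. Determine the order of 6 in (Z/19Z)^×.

9

ord(6) | φ(19) = 19 − 1 = 18 = 2 · 3^2.
Divisors of 18: 1, 2, 3, 6, 9, 18.
Check 6^d mod 19 for each divisor in increasing order:
6^1 ≡ 6 (mod 19)
6^2 ≡ 17 (mod 19)
6^3 ≡ 7 (mod 19)
6^6 ≡ 11 (mod 19)
6^9 ≡ 1 (mod 19) ✓
So ord_19(6) = 9.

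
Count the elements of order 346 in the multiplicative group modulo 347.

172

φ(347) = 347 − 1 = 346 = 2 · 173.
In a cyclic group of order 346, there are φ(d) elements of order d for each divisor d of 346, and zero for non-divisors.
346 = 2 · 173 divides 346, and φ(346) = 172.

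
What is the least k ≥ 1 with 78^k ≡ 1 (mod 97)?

32

The order of 78 must divide φ(97) = 97 − 1 = 96 = 2^5 · 3.
Divisors of 96: 1, 2, 3, 4, 6, 8, 12, 16, 24, 32, 48, 96.
Compute 78^d (mod 97) for the divisors d until we hit 1:
78^1 ≡ 78
78^2 ≡ 70
78^3 ≡ 28
78^4 ≡ 50
78^6 ≡ 8
78^8 ≡ 75
78^12 ≡ 64
78^16 ≡ 96
78^24 ≡ 22
78^32 ≡ 1
Hence ord(78) = 32.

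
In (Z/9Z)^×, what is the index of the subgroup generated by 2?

1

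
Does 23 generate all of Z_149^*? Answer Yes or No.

Yes

φ(149) = 149 − 1 = 148 = 2^2 · 37.
Test 23^(148/q) mod 149 for each prime factor q of 148:
23^74 ≡ 148 (mod 149)  [q = 2: ≢ 1 ✓]
23^4 ≡ 19 (mod 149)  [q = 37: ≢ 1 ✓]
Every test exponent gives a nontrivial residue, hence 23 generates the full group.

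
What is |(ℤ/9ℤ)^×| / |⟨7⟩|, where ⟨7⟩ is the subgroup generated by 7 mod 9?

Since 7 ∈ (Z/9Z)^×, its order divides φ(9) = φ(3^2) = 3·(3−1) = 6 = 2 · 3.
Divisors of 6: 1, 2, 3, 6.
Test each divisor d:
7^1 ≡ 7 (mod 9)
7^2 ≡ 4 (mod 9)
7^3 ≡ 1 (mod 9) ✓
So ord_9(7) = 3, hence |⟨7⟩| = 3.
[(Z/9Z)^× : ⟨7⟩] = 6/3 = 2.

2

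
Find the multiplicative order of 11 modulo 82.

40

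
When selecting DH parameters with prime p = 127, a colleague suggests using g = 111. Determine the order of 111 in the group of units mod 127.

By Lagrange's theorem, ord_127(111) divides φ(127) = 127 − 1 = 126 = 2 · 3^2 · 7.
Divisors of 126: 1, 2, 3, 6, 7, 9, 14, 18, 21, 42, 63, 126.
Evaluate successive powers at the divisors of 126:
111^1 ≡ 111 (mod 127)
111^2 ≡ 2 (mod 127)
111^3 ≡ 95 (mod 127)
111^6 ≡ 8 (mod 127)
111^7 ≡ 126 (mod 127)
111^9 ≡ 125 (mod 127)
111^14 ≡ 1 (mod 127) ✓
So ord_127(111) = 14.

14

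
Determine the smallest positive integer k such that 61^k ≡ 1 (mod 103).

17

ord(61) | φ(103) = 103 − 1 = 102 = 2 · 3 · 17.
Divisors of 102: 1, 2, 3, 6, 17, 34, 51, 102.
Compute 61^d (mod 103) for the divisors d until we hit 1:
61^1 ≡ 61 (mod 103)
61^2 ≡ 13 (mod 103)
61^3 ≡ 72 (mod 103)
61^6 ≡ 34 (mod 103)
61^17 ≡ 1 (mod 103) ✓
So ord_103(61) = 17.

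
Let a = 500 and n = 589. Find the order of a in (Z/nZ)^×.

ord(500) | φ(589) = φ(19·31) = (19−1)·(31−1) = 18·30 = 540 = 2^2 · 3^3 · 5.
Divisors of 540: 1, 2, 3, 4, 5, 6, 9, 10, 12, 15, 18, 20, 27, 30, 36, 45, 54, 60, 90, 108, 135, 180, 270, 540.
Check 500^d mod 589 for each divisor in increasing order:
500^1 ≡ 500 (mod 589)
500^2 ≡ 264 (mod 589)
500^3 ≡ 64 (mod 589)
500^4 ≡ 194 (mod 589)
500^5 ≡ 404 (mod 589)
500^6 ≡ 562 (mod 589)
500^9 ≡ 39 (mod 589)
500^10 ≡ 63 (mod 589)
500^12 ≡ 140 (mod 589)
500^15 ≡ 125 (mod 589)
500^18 ≡ 343 (mod 589)
500^20 ≡ 435 (mod 589)
500^27 ≡ 419 (mod 589)
500^30 ≡ 311 (mod 589)
500^36 ≡ 438 (mod 589)
500^45 ≡ 1 (mod 589) ✓
So ord_589(500) = 45.

45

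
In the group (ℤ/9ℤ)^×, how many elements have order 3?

2

φ(9) = φ(3^2) = 3·(3−1) = 6 = 2 · 3.
In a cyclic group of order 6, there are φ(d) elements of order d for each divisor d of 6, and zero for non-divisors.
3 | 6, and φ(3) = 3 − 1 = 2.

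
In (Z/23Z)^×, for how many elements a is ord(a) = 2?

1

φ(23) = 23 − 1 = 22 = 2 · 11.
Since (Z/23Z)^× is cyclic of order 22, the number of elements of order d is φ(d) when d | 22 and 0 otherwise.
2 | 22, and φ(2) = 2 − 1 = 1.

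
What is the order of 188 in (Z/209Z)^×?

9

ord(188) | φ(209) = φ(11·19) = (11−1)·(19−1) = 10·18 = 180 = 2^2 · 3^2 · 5.
Divisors of 180: 1, 2, 3, 4, 5, 6, 9, 10, 12, 15, 18, 20, 30, 36, 45, 60, 90, 180.
Compute 188^d (mod 209) for the divisors d until we hit 1:
188^1 ≡ 188
188^2 ≡ 23
188^3 ≡ 144
188^4 ≡ 111
188^5 ≡ 177
188^6 ≡ 45
188^9 ≡ 1
The smallest such exponent is 9, so the order of 188 is 9.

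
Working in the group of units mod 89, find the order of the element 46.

Since 46 ∈ (Z/89Z)^×, its order divides φ(89) = 89 − 1 = 88 = 2^3 · 11.
Divisors of 88: 1, 2, 4, 8, 11, 22, 44, 88.
Test each divisor d:
46^1 ≡ 46
46^2 ≡ 69
46^4 ≡ 44
46^8 ≡ 67
46^11 ≡ 37
46^22 ≡ 34
46^44 ≡ 88
46^88 ≡ 1
So ord_89(46) = 88.

88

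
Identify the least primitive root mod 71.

7

φ(71) = 71 − 1 = 70 = 2 · 5 · 7.
Test candidates g = 2, 3, … against the prime factors q ∈ {2, 5, 7} of φ(71): g is a generator iff g^(70/q) ≢ 1 for every such q.
g = 2: 2^35 ≡ 1 — hits 1, so not a primitive root.
g = 3: 3^35 ≡ 1 — hits 1, so not a primitive root.
g = 4: 4^35 ≡ 1 — hits 1, so not a primitive root.
g = 5: 5^35 ≡ 1 — hits 1, so not a primitive root.
g = 6: 6^35 ≡ 1 — hits 1, so not a primitive root.
g = 7: 7^35 ≡ 70; 7^14 ≡ 54; 7^10 ≡ 45 — none is 1, so 7 is a primitive root.
The smallest primitive root modulo 71 is 7.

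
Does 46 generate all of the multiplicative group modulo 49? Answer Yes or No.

φ(49) = φ(7^2) = 7·(7−1) = 42 = 2 · 3 · 7.
46 is a primitive root mod 49 iff 46^(φ(49)/q) ≢ 1 for every prime q | φ(49), i.e. q ∈ {2, 3, 7}.
46^21 ≡ 1 (mod 49)  [q = 2: ≡ 1 ✗]
46^14 ≡ 30 (mod 49)  [q = 3: ≢ 1 ✓]
46^6 ≡ 43 (mod 49)  [q = 7: ≢ 1 ✓]
46^21 ≡ 1 shows ord(46) | 21, strictly less than φ(49); not a primitive root.

No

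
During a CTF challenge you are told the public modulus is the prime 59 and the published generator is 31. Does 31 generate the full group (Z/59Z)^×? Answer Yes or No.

φ(59) = 59 − 1 = 58 = 2 · 29.
31 is a primitive root mod 59 iff 31^(φ(59)/q) ≢ 1 for every prime q | φ(59), i.e. q ∈ {2, 29}.
31^29 ≡ 58 (mod 59)  [q = 2: ≢ 1 ✓]
31^2 ≡ 17 (mod 59)  [q = 29: ≢ 1 ✓]
All checks pass, so 31 has order 58 and is a primitive root modulo 59.

Yes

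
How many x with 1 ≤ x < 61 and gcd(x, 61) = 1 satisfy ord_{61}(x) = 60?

16

φ(61) = 61 − 1 = 60 = 2^2 · 3 · 5.
In a cyclic group of order 60, there are φ(d) elements of order d for each divisor d of 60, and zero for non-divisors.
60 = 2^2 · 3 · 5 divides 60, and φ(60) = 16.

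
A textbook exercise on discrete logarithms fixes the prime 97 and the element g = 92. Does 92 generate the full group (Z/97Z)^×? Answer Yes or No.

Yes

φ(97) = 97 − 1 = 96 = 2^5 · 3.
An element g generates (Z/97Z)^× iff g^(96/q) ≢ 1 (mod 97) for each prime q ∈ {2, 3}.
92^48 ≡ 96 (mod 97)  [q = 2: ≢ 1 ✓]
92^32 ≡ 35 (mod 97)  [q = 3: ≢ 1 ✓]
None equal 1, so ord_97(92) = 96: 92 is a primitive root.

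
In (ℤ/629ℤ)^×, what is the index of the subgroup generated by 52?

16

ord(52) | φ(629) = φ(17·37) = (17−1)·(37−1) = 16·36 = 576 = 2^6 · 3^2.
Divisors of 576: 1, 2, 3, 4, 6, 8, 9, 12, 16, 18, 24, 32, 36, 48, 64, 72, 96, 144, 192, 288, 576.
Compute 52^d (mod 629) for the divisors d until we hit 1:
52^1 ≡ 52 (mod 629)
52^2 ≡ 188 (mod 629)
52^3 ≡ 341 (mod 629)
52^4 ≡ 120 (mod 629)
52^6 ≡ 545 (mod 629)
52^8 ≡ 562 (mod 629)
52^9 ≡ 290 (mod 629)
52^12 ≡ 137 (mod 629)
52^16 ≡ 86 (mod 629)
52^18 ≡ 443 (mod 629)
52^24 ≡ 528 (mod 629)
52^32 ≡ 477 (mod 629)
52^36 ≡ 1 (mod 629) ✓
The order of 52 is 36, so the subgroup it generates has 36 elements.
Index = |(Z/629Z)^×| / |⟨52⟩| = 576 / 36 = 16.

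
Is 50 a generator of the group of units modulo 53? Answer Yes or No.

Yes

φ(53) = 53 − 1 = 52 = 2^2 · 13.
It suffices to check that the order of 50 is not a proper divisor of 52: compute 50^(52/q) for q ∈ {2, 13}.
50^26 ≡ 52 (mod 53)  [q = 2: ≢ 1 ✓]
50^4 ≡ 28 (mod 53)  [q = 13: ≢ 1 ✓]
Every test exponent gives a nontrivial residue, hence 50 generates the full group.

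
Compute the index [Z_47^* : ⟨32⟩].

By Lagrange's theorem, ord_47(32) divides φ(47) = 47 − 1 = 46 = 2 · 23.
Divisors of 46: 1, 2, 23, 46.
Compute 32^d (mod 47) for the divisors d until we hit 1:
32^1 ≡ 32 (mod 47)
32^2 ≡ 37 (mod 47)
32^23 ≡ 1 (mod 47) ✓
So ord_47(32) = 23, hence |⟨32⟩| = 23.
Index = |(Z/47Z)^×| / |⟨32⟩| = 46 / 23 = 2.

2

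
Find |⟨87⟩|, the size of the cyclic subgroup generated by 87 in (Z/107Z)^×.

By Lagrange's theorem, ord_107(87) divides φ(107) = 107 − 1 = 106 = 2 · 53.
Divisors of 106: 1, 2, 53, 106.
Check 87^d mod 107 for each divisor in increasing order:
87^1 ≡ 87 (mod 107)
87^2 ≡ 79 (mod 107)
87^53 ≡ 1 (mod 107) ✓
Hence ord(87) = 53.

53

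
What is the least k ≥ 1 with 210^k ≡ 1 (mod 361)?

By Lagrange's theorem, ord_361(210) divides φ(361) = φ(19^2) = 19·(19−1) = 342 = 2 · 3^2 · 19.
Divisors of 342: 1, 2, 3, 6, 9, 18, 19, 38, 57, 114, 171, 342.
Test each divisor d:
210^1 ≡ 210 (mod 361)
210^2 ≡ 58 (mod 361)
210^3 ≡ 267 (mod 361)
210^6 ≡ 172 (mod 361)
210^9 ≡ 77 (mod 361)
210^18 ≡ 153 (mod 361)
210^19 ≡ 1 (mod 361) ✓
Hence ord(210) = 19.

19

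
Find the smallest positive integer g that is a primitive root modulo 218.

11

φ(218) = φ(2)·φ(109) = 1·108 = 108 = 2^2 · 3^3.
g is a primitive root iff g^(108/q) ≢ 1 (mod 218) for each prime q ∈ {2, 3}.
g = 2: gcd(2, 218) = 2 > 1, not a unit — skip.
g = 3: 3^54 ≡ 1 — hits 1, so not a primitive root.
g = 4: gcd(4, 218) = 2 > 1, not a unit — skip.
g = 5: 5^54 ≡ 1 — hits 1, so not a primitive root.
g = 6: gcd(6, 218) = 2 > 1, not a unit — skip.
g = 7: 7^54 ≡ 1 — hits 1, so not a primitive root.
g = 8: gcd(8, 218) = 2 > 1, not a unit — skip.
g = 9: 9^54 ≡ 1 — hits 1, so not a primitive root.
g = 10: gcd(10, 218) = 2 > 1, not a unit — skip.
g = 11: 11^54 ≡ 217; 11^36 ≡ 45 — none is 1, so 11 is a primitive root.
So 11 is the smallest generator of (Z/218Z)^×.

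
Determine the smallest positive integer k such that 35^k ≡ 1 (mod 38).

By Lagrange's theorem, ord_38(35) divides φ(38) = φ(2)·φ(19) = 1·18 = 18 = 2 · 3^2.
Divisors of 18: 1, 2, 3, 6, 9, 18.
Test each divisor d:
35^1 ≡ 35 (mod 38)
35^2 ≡ 9 (mod 38)
35^3 ≡ 11 (mod 38)
35^6 ≡ 7 (mod 38)
35^9 ≡ 1 (mod 38) ✓
The smallest such exponent is 9, so the order of 35 is 9.

9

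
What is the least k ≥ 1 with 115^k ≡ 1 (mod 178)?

88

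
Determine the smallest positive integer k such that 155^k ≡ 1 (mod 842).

210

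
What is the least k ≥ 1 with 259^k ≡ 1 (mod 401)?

80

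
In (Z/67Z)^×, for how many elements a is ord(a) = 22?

10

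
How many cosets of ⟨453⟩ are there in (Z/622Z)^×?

By Lagrange's theorem, ord_622(453) divides φ(622) = φ(2)·φ(311) = 1·310 = 310 = 2 · 5 · 31.
Divisors of 310: 1, 2, 5, 10, 31, 62, 155, 310.
Evaluate successive powers at the divisors of 310:
453^1 ≡ 453 (mod 622)
453^2 ≡ 571 (mod 622)
453^5 ≡ 185 (mod 622)
453^10 ≡ 15 (mod 622)
453^31 ≡ 621 (mod 622)
453^62 ≡ 1 (mod 622) ✓
The order of 453 is 62, so the subgroup it generates has 62 elements.
[(Z/622Z)^× : ⟨453⟩] = 310/62 = 5.

5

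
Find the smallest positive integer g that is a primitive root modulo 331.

3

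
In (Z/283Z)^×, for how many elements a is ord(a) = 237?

0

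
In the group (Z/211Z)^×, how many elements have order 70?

24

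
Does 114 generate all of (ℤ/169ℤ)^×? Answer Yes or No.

φ(169) = φ(13^2) = 13·(13−1) = 156 = 2^2 · 3 · 13.
It suffices to check that the order of 114 is not a proper divisor of 156: compute 114^(156/q) for q ∈ {2, 3, 13}.
114^78 ≡ 1 (mod 169)  [q = 2: ≡ 1 ✗]
114^52 ≡ 146 (mod 169)  [q = 3: ≢ 1 ✓]
114^12 ≡ 144 (mod 169)  [q = 13: ≢ 1 ✓]
114^78 ≡ 1 shows ord(114) | 78, strictly less than φ(169); not a primitive root.

No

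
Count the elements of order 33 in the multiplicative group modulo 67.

20

φ(67) = 67 − 1 = 66 = 2 · 3 · 11.
(Z/67Z)^× is cyclic (|G| = 66); a cyclic group of order m has exactly φ(d) elements of each order d | m, and none otherwise.
33 = 3 · 11 divides 66, and φ(33) = 20.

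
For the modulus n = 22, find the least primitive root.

7

φ(22) = φ(2)·φ(11) = 1·10 = 10 = 2 · 5.
g is a primitive root iff g^(10/q) ≢ 1 (mod 22) for each prime q ∈ {2, 5}.
g = 2: gcd(2, 22) = 2 > 1, not a unit — skip.
g = 3: 3^5 ≡ 1 — hits 1, so not a primitive root.
g = 4: gcd(4, 22) = 2 > 1, not a unit — skip.
g = 5: 5^5 ≡ 1 — hits 1, so not a primitive root.
g = 6: gcd(6, 22) = 2 > 1, not a unit — skip.
g = 7: 7^5 ≡ 21; 7^2 ≡ 5 — none is 1, so 7 is a primitive root.
Hence the least primitive root of 22 is 7.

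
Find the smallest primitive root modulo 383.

5

φ(383) = 383 − 1 = 382 = 2 · 191.
g is a primitive root iff g^(382/q) ≢ 1 (mod 383) for each prime q ∈ {2, 191}.
g = 2: 2^191 ≡ 1 — hits 1, so not a primitive root.
g = 3: 3^191 ≡ 1 — hits 1, so not a primitive root.
g = 4: 4^191 ≡ 1 — hits 1, so not a primitive root.
g = 5: 5^191 ≡ 382; 5^2 ≡ 25 — none is 1, so 5 is a primitive root.
Hence the least primitive root of 383 is 5.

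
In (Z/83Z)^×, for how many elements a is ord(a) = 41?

40

φ(83) = 83 − 1 = 82 = 2 · 41.
In a cyclic group of order 82, there are φ(d) elements of order d for each divisor d of 82, and zero for non-divisors.
41 | 82, and φ(41) = 41 − 1 = 40.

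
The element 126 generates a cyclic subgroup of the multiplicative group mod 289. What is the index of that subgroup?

1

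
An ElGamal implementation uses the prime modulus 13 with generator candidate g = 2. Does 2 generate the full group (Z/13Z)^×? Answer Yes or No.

Yes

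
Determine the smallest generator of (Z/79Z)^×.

3

φ(79) = 79 − 1 = 78 = 2 · 3 · 13.
Test candidates g = 2, 3, … against the prime factors q ∈ {2, 3, 13} of φ(79): g is a generator iff g^(78/q) ≢ 1 for every such q.
g = 2: 2^39 ≡ 1 — hits 1, so not a primitive root.
g = 3: 3^39 ≡ 78; 3^26 ≡ 23; 3^6 ≡ 18 — none is 1, so 3 is a primitive root.
The smallest primitive root modulo 79 is 3.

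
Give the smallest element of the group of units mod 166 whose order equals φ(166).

5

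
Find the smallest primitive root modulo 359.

φ(359) = 359 − 1 = 358 = 2 · 179.
g is a primitive root iff g^(358/q) ≢ 1 (mod 359) for each prime q ∈ {2, 179}.
g = 2: 2^179 ≡ 1 — hits 1, so not a primitive root.
g = 3: 3^179 ≡ 1 — hits 1, so not a primitive root.
g = 4: 4^179 ≡ 1 — hits 1, so not a primitive root.
g = 5: 5^179 ≡ 1 — hits 1, so not a primitive root.
g = 6: 6^179 ≡ 1 — hits 1, so not a primitive root.
g = 7: 7^179 ≡ 358; 7^2 ≡ 49 — none is 1, so 7 is a primitive root.
So 7 is the smallest generator of (Z/359Z)^×.

7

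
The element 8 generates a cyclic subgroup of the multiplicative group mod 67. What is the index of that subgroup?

3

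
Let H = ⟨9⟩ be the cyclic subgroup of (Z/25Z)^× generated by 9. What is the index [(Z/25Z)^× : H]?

Since 9 ∈ (Z/25Z)^×, its order divides φ(25) = φ(5^2) = 5·(5−1) = 20 = 2^2 · 5.
Divisors of 20: 1, 2, 4, 5, 10, 20.
Check 9^d mod 25 for each divisor in increasing order:
9^1 ≡ 9 (mod 25)
9^2 ≡ 6 (mod 25)
9^4 ≡ 11 (mod 25)
9^5 ≡ 24 (mod 25)
9^10 ≡ 1 (mod 25) ✓
The order of 9 is 10, so the subgroup it generates has 10 elements.
Index = |(Z/25Z)^×| / |⟨9⟩| = 20 / 10 = 2.

2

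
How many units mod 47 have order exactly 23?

φ(47) = 47 − 1 = 46 = 2 · 23.
In a cyclic group of order 46, there are φ(d) elements of order d for each divisor d of 46, and zero for non-divisors.
23 | 46, and φ(23) = 23 − 1 = 22.

22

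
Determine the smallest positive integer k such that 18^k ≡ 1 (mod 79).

13

By Lagrange's theorem, ord_79(18) divides φ(79) = 79 − 1 = 78 = 2 · 3 · 13.
Divisors of 78: 1, 2, 3, 6, 13, 26, 39, 78.
Check 18^d mod 79 for each divisor in increasing order:
18^1 ≡ 18 (mod 79)
18^2 ≡ 8 (mod 79)
18^3 ≡ 65 (mod 79)
18^6 ≡ 38 (mod 79)
18^13 ≡ 1 (mod 79) ✓
So ord_79(18) = 13.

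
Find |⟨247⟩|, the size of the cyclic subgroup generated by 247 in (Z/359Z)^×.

The order of 247 must divide φ(359) = 359 − 1 = 358 = 2 · 179.
Divisors of 358: 1, 2, 179, 358.
Test each divisor d:
247^1 ≡ 247 (mod 359)
247^2 ≡ 338 (mod 359)
247^179 ≡ 1 (mod 359) ✓
The smallest such exponent is 179, so the order of 247 is 179.

179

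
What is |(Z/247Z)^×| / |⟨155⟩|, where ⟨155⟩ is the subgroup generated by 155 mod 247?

By Lagrange's theorem, ord_247(155) divides φ(247) = φ(13·19) = (13−1)·(19−1) = 12·18 = 216 = 2^3 · 3^3.
Divisors of 216: 1, 2, 3, 4, 6, 8, 9, 12, 18, 24, 27, 36, 54, 72, 108, 216.
Check 155^d mod 247 for each divisor in increasing order:
155^1 ≡ 155 (mod 247)
155^2 ≡ 66 (mod 247)
155^3 ≡ 103 (mod 247)
155^4 ≡ 157 (mod 247)
155^6 ≡ 235 (mod 247)
155^8 ≡ 196 (mod 247)
155^9 ≡ 246 (mod 247)
155^12 ≡ 144 (mod 247)
155^18 ≡ 1 (mod 247) ✓
So ord_247(155) = 18, hence |⟨155⟩| = 18.
[(Z/247Z)^× : ⟨155⟩] = 216/18 = 12.

12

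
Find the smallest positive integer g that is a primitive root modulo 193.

5

φ(193) = 193 − 1 = 192 = 2^6 · 3.
g is a primitive root iff g^(192/q) ≢ 1 (mod 193) for each prime q ∈ {2, 3}.
g = 2: 2^96 ≡ 1 — hits 1, so not a primitive root.
g = 3: 3^96 ≡ 1 — hits 1, so not a primitive root.
g = 4: 4^96 ≡ 1 — hits 1, so not a primitive root.
g = 5: 5^96 ≡ 192; 5^64 ≡ 84 — none is 1, so 5 is a primitive root.
The smallest primitive root modulo 193 is 5.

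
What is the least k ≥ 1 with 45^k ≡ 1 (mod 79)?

39

By Lagrange's theorem, ord_79(45) divides φ(79) = 79 − 1 = 78 = 2 · 3 · 13.
Divisors of 78: 1, 2, 3, 6, 13, 26, 39, 78.
Check 45^d mod 79 for each divisor in increasing order:
45^1 ≡ 45 (mod 79)
45^2 ≡ 50 (mod 79)
45^3 ≡ 38 (mod 79)
45^6 ≡ 22 (mod 79)
45^13 ≡ 55 (mod 79)
45^26 ≡ 23 (mod 79)
45^39 ≡ 1 (mod 79) ✓
Therefore the multiplicative order of 45 modulo 79 is 39.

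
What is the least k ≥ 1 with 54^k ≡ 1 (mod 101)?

25

The order of 54 must divide φ(101) = 101 − 1 = 100 = 2^2 · 5^2.
Divisors of 100: 1, 2, 4, 5, 10, 20, 25, 50, 100.
Test each divisor d:
54^1 ≡ 54 (mod 101)
54^2 ≡ 88 (mod 101)
54^4 ≡ 68 (mod 101)
54^5 ≡ 36 (mod 101)
54^10 ≡ 84 (mod 101)
54^20 ≡ 87 (mod 101)
54^25 ≡ 1 (mod 101) ✓
The smallest such exponent is 25, so the order of 54 is 25.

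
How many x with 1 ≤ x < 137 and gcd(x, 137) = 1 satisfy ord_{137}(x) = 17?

φ(137) = 137 − 1 = 136 = 2^3 · 17.
(Z/137Z)^× is cyclic (|G| = 136); a cyclic group of order m has exactly φ(d) elements of each order d | m, and none otherwise.
17 | 136, and φ(17) = 17 − 1 = 16.

16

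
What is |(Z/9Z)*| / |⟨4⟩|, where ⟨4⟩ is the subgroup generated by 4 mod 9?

2

The order of 4 must divide φ(9) = φ(3^2) = 3·(3−1) = 6 = 2 · 3.
Divisors of 6: 1, 2, 3, 6.
Test each divisor d:
4^1 ≡ 4 (mod 9)
4^2 ≡ 7 (mod 9)
4^3 ≡ 1 (mod 9) ✓
Thus |⟨4⟩| = ord(4) = 3.
[(Z/9Z)^× : ⟨4⟩] = 6/3 = 2.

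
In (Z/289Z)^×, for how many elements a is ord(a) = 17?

16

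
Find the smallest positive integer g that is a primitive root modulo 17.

φ(17) = 17 − 1 = 16 = 2^4.
g is a primitive root iff g^(16/q) ≢ 1 (mod 17) for each prime q ∈ {2}.
g = 2: 2^8 ≡ 1 — hits 1, so not a primitive root.
g = 3: 3^8 ≡ 16 — none is 1, so 3 is a primitive root.
Hence the least primitive root of 17 is 3.

3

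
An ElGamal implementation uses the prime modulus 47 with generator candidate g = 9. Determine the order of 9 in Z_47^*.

The order of 9 must divide φ(47) = 47 − 1 = 46 = 2 · 23.
Divisors of 46: 1, 2, 23, 46.
Evaluate successive powers at the divisors of 46:
9^1 ≡ 9 (mod 47)
9^2 ≡ 34 (mod 47)
9^23 ≡ 1 (mod 47) ✓
The smallest such exponent is 23, so the order of 9 is 23.

23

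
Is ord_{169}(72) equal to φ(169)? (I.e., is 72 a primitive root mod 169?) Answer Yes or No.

Yes

φ(169) = φ(13^2) = 13·(13−1) = 156 = 2^2 · 3 · 13.
Test 72^(156/q) mod 169 for each prime factor q of 156:
72^78 ≡ 168 (mod 169)  [q = 2: ≢ 1 ✓]
72^52 ≡ 22 (mod 169)  [q = 3: ≢ 1 ✓]
72^12 ≡ 157 (mod 169)  [q = 13: ≢ 1 ✓]
Every test exponent gives a nontrivial residue, hence 72 generates the full group.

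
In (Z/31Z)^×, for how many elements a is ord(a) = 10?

4

φ(31) = 31 − 1 = 30 = 2 · 3 · 5.
(Z/31Z)^× is cyclic (|G| = 30); a cyclic group of order m has exactly φ(d) elements of each order d | m, and none otherwise.
10 = 2 · 5 divides 30, and φ(10) = 4.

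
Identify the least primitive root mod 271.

φ(271) = 271 − 1 = 270 = 2 · 3^3 · 5.
Test candidates g = 2, 3, … against the prime factors q ∈ {2, 3, 5} of φ(271): g is a generator iff g^(270/q) ≢ 1 for every such q.
g = 2: 2^135 ≡ 1 — hits 1, so not a primitive root.
g = 3: 3^135 ≡ 270; 3^90 ≡ 1 — hits 1, so not a primitive root.
g = 4: 4^135 ≡ 1 — hits 1, so not a primitive root.
g = 5: 5^135 ≡ 1 — hits 1, so not a primitive root.
g = 6: 6^135 ≡ 270; 6^90 ≡ 242; 6^54 ≡ 10 — none is 1, so 6 is a primitive root.
So 6 is the smallest generator of (Z/271Z)^×.

6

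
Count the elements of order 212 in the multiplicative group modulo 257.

0

φ(257) = 257 − 1 = 256 = 2^8.
(Z/257Z)^× is cyclic (|G| = 256); a cyclic group of order m has exactly φ(d) elements of each order d | m, and none otherwise.
212 does not divide 256, so no element of (Z/257Z)^× has order 212.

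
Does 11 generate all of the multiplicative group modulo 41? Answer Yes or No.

Yes

φ(41) = 41 − 1 = 40 = 2^3 · 5.
An element g generates (Z/41Z)^× iff g^(40/q) ≢ 1 (mod 41) for each prime q ∈ {2, 5}.
11^20 ≡ 40 (mod 41)  [q = 2: ≢ 1 ✓]
11^8 ≡ 16 (mod 41)  [q = 5: ≢ 1 ✓]
Every test exponent gives a nontrivial residue, hence 11 generates the full group.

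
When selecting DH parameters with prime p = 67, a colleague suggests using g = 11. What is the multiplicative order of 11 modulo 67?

66

Since 11 ∈ (Z/67Z)^×, its order divides φ(67) = 67 − 1 = 66 = 2 · 3 · 11.
Divisors of 66: 1, 2, 3, 6, 11, 22, 33, 66.
Compute 11^d (mod 67) for the divisors d until we hit 1:
11^1 ≡ 11 (mod 67)
11^2 ≡ 54 (mod 67)
11^3 ≡ 58 (mod 67)
11^6 ≡ 14 (mod 67)
11^11 ≡ 30 (mod 67)
11^22 ≡ 29 (mod 67)
11^33 ≡ 66 (mod 67)
11^66 ≡ 1 (mod 67) ✓
Therefore the multiplicative order of 11 modulo 67 is 66.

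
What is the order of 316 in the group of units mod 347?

346

By Lagrange's theorem, ord_347(316) divides φ(347) = 347 − 1 = 346 = 2 · 173.
Divisors of 346: 1, 2, 173, 346.
Compute 316^d (mod 347) for the divisors d until we hit 1:
316^1 ≡ 316 (mod 347)
316^2 ≡ 267 (mod 347)
316^173 ≡ 346 (mod 347)
316^346 ≡ 1 (mod 347) ✓
Therefore the multiplicative order of 316 modulo 347 is 346.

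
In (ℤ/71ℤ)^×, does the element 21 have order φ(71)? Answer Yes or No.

Yes

φ(71) = 71 − 1 = 70 = 2 · 5 · 7.
It suffices to check that the order of 21 is not a proper divisor of 70: compute 21^(70/q) for q ∈ {2, 5, 7}.
21^35 ≡ 70 (mod 71)  [q = 2: ≢ 1 ✓]
21^14 ≡ 5 (mod 71)  [q = 5: ≢ 1 ✓]
21^10 ≡ 30 (mod 71)  [q = 7: ≢ 1 ✓]
Every test exponent gives a nontrivial residue, hence 21 generates the full group.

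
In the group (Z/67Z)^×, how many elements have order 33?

φ(67) = 67 − 1 = 66 = 2 · 3 · 11.
In a cyclic group of order 66, there are φ(d) elements of order d for each divisor d of 66, and zero for non-divisors.
33 = 3 · 11 divides 66, and φ(33) = 20.

20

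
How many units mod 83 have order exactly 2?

1

φ(83) = 83 − 1 = 82 = 2 · 41.
Since (Z/83Z)^× is cyclic of order 82, the number of elements of order d is φ(d) when d | 82 and 0 otherwise.
2 | 82, and φ(2) = 2 − 1 = 1.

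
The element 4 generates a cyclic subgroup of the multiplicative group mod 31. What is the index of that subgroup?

6

ord(4) | φ(31) = 31 − 1 = 30 = 2 · 3 · 5.
Divisors of 30: 1, 2, 3, 5, 6, 10, 15, 30.
Compute 4^d (mod 31) for the divisors d until we hit 1:
4^1 ≡ 4
4^2 ≡ 16
4^3 ≡ 2
4^5 ≡ 1
The order of 4 is 5, so the subgroup it generates has 5 elements.
The index is φ(31) / ord(4) = 30 / 5 = 6.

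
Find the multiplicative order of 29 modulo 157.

The order of 29 must divide φ(157) = 157 − 1 = 156 = 2^2 · 3 · 13.
Divisors of 156: 1, 2, 3, 4, 6, 12, 13, 26, 39, 52, 78, 156.
Test each divisor d:
29^1 ≡ 29
29^2 ≡ 56
29^3 ≡ 54
29^4 ≡ 153
29^6 ≡ 90
29^12 ≡ 93
29^13 ≡ 28
29^26 ≡ 156
29^39 ≡ 129
29^52 ≡ 1
Hence ord(29) = 52.

52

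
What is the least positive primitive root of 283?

φ(283) = 283 − 1 = 282 = 2 · 3 · 47.
Test candidates g = 2, 3, … against the prime factors q ∈ {2, 3, 47} of φ(283): g is a generator iff g^(282/q) ≢ 1 for every such q.
g = 2: 2^141 ≡ 282; 2^94 ≡ 1 — hits 1, so not a primitive root.
g = 3: 3^141 ≡ 282; 3^94 ≡ 238; 3^6 ≡ 163 — none is 1, so 3 is a primitive root.
So 3 is the smallest generator of (Z/283Z)^×.

3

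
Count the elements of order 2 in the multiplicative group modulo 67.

1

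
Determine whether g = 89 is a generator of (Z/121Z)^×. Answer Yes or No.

φ(121) = φ(11^2) = 11·(11−1) = 110 = 2 · 5 · 11.
Test 89^(110/q) mod 121 for each prime factor q of 110:
89^55 ≡ 1 (mod 121)  [q = 2: ≡ 1 ✗]
89^22 ≡ 1 (mod 121)  [q = 5: ≡ 1 ✗]
89^10 ≡ 34 (mod 121)  [q = 11: ≢ 1 ✓]
89^55 ≡ 1 shows ord(89) | 55, strictly less than φ(121); not a primitive root.

No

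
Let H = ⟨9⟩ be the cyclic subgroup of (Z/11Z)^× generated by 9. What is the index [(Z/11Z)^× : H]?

The order of 9 must divide φ(11) = 11 − 1 = 10 = 2 · 5.
Divisors of 10: 1, 2, 5, 10.
Check 9^d mod 11 for each divisor in increasing order:
9^1 ≡ 9
9^2 ≡ 4
9^5 ≡ 1
Thus |⟨9⟩| = ord(9) = 5.
Index = |(Z/11Z)^×| / |⟨9⟩| = 10 / 5 = 2.

2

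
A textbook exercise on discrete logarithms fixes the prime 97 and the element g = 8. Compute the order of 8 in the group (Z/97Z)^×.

16

The order of 8 must divide φ(97) = 97 − 1 = 96 = 2^5 · 3.
Divisors of 96: 1, 2, 3, 4, 6, 8, 12, 16, 24, 32, 48, 96.
Test each divisor d:
8^1 ≡ 8 (mod 97)
8^2 ≡ 64 (mod 97)
8^3 ≡ 27 (mod 97)
8^4 ≡ 22 (mod 97)
8^6 ≡ 50 (mod 97)
8^8 ≡ 96 (mod 97)
8^12 ≡ 75 (mod 97)
8^16 ≡ 1 (mod 97) ✓
Therefore the multiplicative order of 8 modulo 97 is 16.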